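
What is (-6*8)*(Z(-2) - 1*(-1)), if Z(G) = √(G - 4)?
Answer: -48 - 48*I*√6 ≈ -48.0 - 117.58*I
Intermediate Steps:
Z(G) = √(-4 + G)
(-6*8)*(Z(-2) - 1*(-1)) = (-6*8)*(√(-4 - 2) - 1*(-1)) = -48*(√(-6) + 1) = -48*(I*√6 + 1) = -48*(1 + I*√6) = -48 - 48*I*√6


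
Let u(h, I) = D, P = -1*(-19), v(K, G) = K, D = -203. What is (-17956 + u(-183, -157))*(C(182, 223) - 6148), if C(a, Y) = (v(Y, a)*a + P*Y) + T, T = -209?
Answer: -698504094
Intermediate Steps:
P = 19
u(h, I) = -203
C(a, Y) = -209 + 19*Y + Y*a (C(a, Y) = (Y*a + 19*Y) - 209 = (19*Y + Y*a) - 209 = -209 + 19*Y + Y*a)
(-17956 + u(-183, -157))*(C(182, 223) - 6148) = (-17956 - 203)*((-209 + 19*223 + 223*182) - 6148) = -18159*((-209 + 4237 + 40586) - 6148) = -18159*(44614 - 6148) = -18159*38466 = -698504094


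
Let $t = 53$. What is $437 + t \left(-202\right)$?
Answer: $-10269$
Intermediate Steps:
$437 + t \left(-202\right) = 437 + 53 \left(-202\right) = 437 - 10706 = -10269$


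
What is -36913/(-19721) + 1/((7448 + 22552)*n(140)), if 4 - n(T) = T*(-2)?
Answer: 314498779721/168022920000 ≈ 1.8718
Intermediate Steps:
n(T) = 4 + 2*T (n(T) = 4 - T*(-2) = 4 - (-2)*T = 4 + 2*T)
-36913/(-19721) + 1/((7448 + 22552)*n(140)) = -36913/(-19721) + 1/((7448 + 22552)*(4 + 2*140)) = -36913*(-1/19721) + 1/(30000*(4 + 280)) = 36913/19721 + (1/30000)/284 = 36913/19721 + (1/30000)*(1/284) = 36913/19721 + 1/8520000 = 314498779721/168022920000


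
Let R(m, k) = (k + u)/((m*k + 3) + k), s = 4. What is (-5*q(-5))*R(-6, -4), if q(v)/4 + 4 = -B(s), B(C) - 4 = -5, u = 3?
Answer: -60/23 ≈ -2.6087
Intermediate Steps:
B(C) = -1 (B(C) = 4 - 5 = -1)
R(m, k) = (3 + k)/(3 + k + k*m) (R(m, k) = (k + 3)/((m*k + 3) + k) = (3 + k)/((k*m + 3) + k) = (3 + k)/((3 + k*m) + k) = (3 + k)/(3 + k + k*m))
q(v) = -12 (q(v) = -16 + 4*(-1*(-1)) = -16 + 4*1 = -16 + 4 = -12)
(-5*q(-5))*R(-6, -4) = (-5*(-12))*((3 - 4)/(3 - 4 - 4*(-6))) = 60*(-1/(3 - 4 + 24)) = 60*(-1/23) = -60/23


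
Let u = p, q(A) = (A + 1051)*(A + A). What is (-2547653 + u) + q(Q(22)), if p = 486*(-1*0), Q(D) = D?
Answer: -2500441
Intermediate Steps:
q(A) = 2*A*(1051 + A) (q(A) = (1051 + A)*(2*A) = 2*A*(1051 + A))
p = 0 (p = 486*0 = 0)
u = 0
(-2547653 + u) + q(Q(22)) = (-2547653 + 0) + 2*22*(1051 + 22) = -2547653 + 2*22*1073 = -2547653 + 47212 = -2500441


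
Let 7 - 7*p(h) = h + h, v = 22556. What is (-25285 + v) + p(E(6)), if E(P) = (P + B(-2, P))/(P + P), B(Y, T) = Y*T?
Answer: -19095/7 ≈ -2727.9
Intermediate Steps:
B(Y, T) = T*Y
E(P) = -½ (E(P) = (P + P*(-2))/(P + P) = (P - 2*P)/((2*P)) = (-P)*(1/(2*P)) = -½)
p(h) = 1 - 2*h/7 (p(h) = 1 - (h + h)/7 = 1 - 2*h/7)
(-25285 + v) + p(E(6)) = (-25285 + 22556) + (1 - 2/7*(-½)) = -2729 + (1 + ⅐) = -2729 + 8/7 = -19095/7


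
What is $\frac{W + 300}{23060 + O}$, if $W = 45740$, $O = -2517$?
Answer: $\frac{46040}{20543} \approx 2.2412$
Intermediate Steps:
$\frac{W + 300}{23060 + O} = \frac{45740 + 300}{23060 - 2517} = \frac{46040}{20543}$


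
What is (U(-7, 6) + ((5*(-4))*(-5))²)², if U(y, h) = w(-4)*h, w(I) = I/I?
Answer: 100120036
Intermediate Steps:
w(I) = 1
U(y, h) = h (U(y, h) = 1*h = h)
(U(-7, 6) + ((5*(-4))*(-5))²)² = (6 + ((5*(-4))*(-5))²)² = (6 + (-20*(-5))²)² = (6 + 100²)² = (6 + 10000)² = 10006² = 100120036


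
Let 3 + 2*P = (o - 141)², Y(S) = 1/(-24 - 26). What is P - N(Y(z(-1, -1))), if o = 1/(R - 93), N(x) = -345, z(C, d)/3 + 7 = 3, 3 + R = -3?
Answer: 201614887/19602 ≈ 10285.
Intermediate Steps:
R = -6 (R = -3 - 3 = -6)
z(C, d) = -12 (z(C, d) = -21 + 3*3 = -21 + 9 = -12)
Y(S) = -1/50 (Y(S) = 1/(-50) = -1/50)
o = -1/99 (o = 1/(-6 - 93) = 1/(-99) = -1/99 ≈ -0.010101)
P = 194852197/19602 (P = -3/2 + (-1/99 - 141)²/2 = -3/2 + (-13960/99)²/2 = -3/2 + (½)*(194881600/9801) = -3/2 + 97440800/9801 = 194852197/19602 ≈ 9940.4)
P - N(Y(z(-1, -1))) = 194852197/19602 - 1*(-345) = 194852197/19602 + 345 = 201614887/19602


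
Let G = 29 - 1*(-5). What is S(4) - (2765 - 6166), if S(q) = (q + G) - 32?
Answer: 3407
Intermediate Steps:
G = 34 (G = 29 + 5 = 34)
S(q) = 2 + q (S(q) = (q + 34) - 32 = (34 + q) - 32 = 2 + q)
S(4) - (2765 - 6166) = (2 + 4) - (2765 - 6166) = 6 - 1*(-3401) = 6 + 3401 = 3407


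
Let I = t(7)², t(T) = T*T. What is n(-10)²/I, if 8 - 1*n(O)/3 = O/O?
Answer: 9/49 ≈ 0.18367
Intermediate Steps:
n(O) = 21 (n(O) = 24 - 3*O/O = 24 - 3*1 = 24 - 3 = 21)
t(T) = T²
I = 2401 (I = (7²)² = 49² = 2401)
n(-10)²/I = 21²/2401 = 441*(1/2401) = 9/49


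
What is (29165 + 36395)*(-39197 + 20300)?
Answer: -1238887320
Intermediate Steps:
(29165 + 36395)*(-39197 + 20300) = 65560*(-18897) = -1238887320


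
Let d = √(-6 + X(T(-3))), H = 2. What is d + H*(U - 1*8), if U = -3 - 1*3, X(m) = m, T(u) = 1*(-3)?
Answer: -28 + 3*I ≈ -28.0 + 3.0*I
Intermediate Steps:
T(u) = -3
U = -6 (U = -3 - 3 = -6)
d = 3*I (d = √(-6 - 3) = √(-9) = 3*I ≈ 3.0*I)
d + H*(U - 1*8) = 3*I + 2*(-6 - 1*8) = 3*I + 2*(-6 - 8) = 3*I + 2*(-14) = 3*I - 28 = -28 + 3*I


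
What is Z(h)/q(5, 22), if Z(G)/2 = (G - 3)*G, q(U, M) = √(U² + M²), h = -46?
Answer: 4508*√509/509 ≈ 199.81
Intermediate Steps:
q(U, M) = √(M² + U²)
Z(G) = 2*G*(-3 + G) (Z(G) = 2*((G - 3)*G) = 2*((-3 + G)*G) = 2*(G*(-3 + G)) = 2*G*(-3 + G))
Z(h)/q(5, 22) = (2*(-46)*(-3 - 46))/(√(22² + 5²)) = (2*(-46)*(-49))/(√(484 + 25)) = 4508/(√509) = 4508*(√509/509) = 4508*√509/509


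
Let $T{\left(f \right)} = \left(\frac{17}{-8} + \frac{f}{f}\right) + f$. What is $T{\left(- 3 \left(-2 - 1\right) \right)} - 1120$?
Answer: $- \frac{8897}{8} \approx -1112.1$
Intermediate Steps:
$T{\left(f \right)} = - \frac{9}{8} + f$ ($T{\left(f \right)} = \left(17 \left(- \frac{1}{8}\right) + 1\right) + f = \left(- \frac{17}{8} + 1\right) + f = - \frac{9}{8} + f$)
$T{\left(- 3 \left(-2 - 1\right) \right)} - 1120 = \left(- \frac{9}{8} - 3 \left(-2 - 1\right)\right) - 1120 = \left(- \frac{9}{8} - -9\right) - 1120 = \left(- \frac{9}{8} + 9\right) - 1120 = \frac{63}{8} - 1120 = - \frac{8897}{8}$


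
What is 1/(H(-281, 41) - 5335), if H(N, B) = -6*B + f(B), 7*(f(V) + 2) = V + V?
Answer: -7/38999 ≈ -0.00017949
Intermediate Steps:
f(V) = -2 + 2*V/7 (f(V) = -2 + (V + V)/7 = -2 + (2*V)/7 = -2 + 2*V/7)
H(N, B) = -2 - 40*B/7 (H(N, B) = -6*B + (-2 + 2*B/7) = -2 - 40*B/7)
1/(H(-281, 41) - 5335) = 1/((-2 - 40/7*41) - 5335) = 1/((-2 - 1640/7) - 5335) = 1/(-1654/7 - 5335) = 1/(-38999/7) = -7/38999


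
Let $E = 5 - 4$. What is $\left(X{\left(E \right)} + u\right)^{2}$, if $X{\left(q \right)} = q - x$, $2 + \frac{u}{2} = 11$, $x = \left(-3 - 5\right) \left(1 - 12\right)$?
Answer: $4761$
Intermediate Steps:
$x = 88$ ($x = - 8 \left(1 - 12\right) = \left(-8\right) \left(-11\right) = 88$)
$u = 18$ ($u = -4 + 2 \cdot 11 = -4 + 22 = 18$)
$E = 1$
$X{\left(q \right)} = -88 + q$ ($X{\left(q \right)} = q - 88 = -88 + q$)
$\left(X{\left(E \right)} + u\right)^{2} = \left(\left(-88 + 1\right) + 18\right)^{2} = \left(-87 + 18\right)^{2} = \left(-69\right)^{2} = 4761$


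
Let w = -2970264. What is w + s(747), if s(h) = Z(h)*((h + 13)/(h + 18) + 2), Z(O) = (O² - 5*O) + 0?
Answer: -22288100/17 ≈ -1.3111e+6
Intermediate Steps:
Z(O) = O² - 5*O
s(h) = h*(-5 + h)*(2 + (13 + h)/(18 + h)) (s(h) = (h*(-5 + h))*((h + 13)/(h + 18) + 2) = (h*(-5 + h))*((13 + h)/(18 + h) + 2) = (h*(-5 + h))*(2 + (13 + h)/(18 + h)) = h*(-5 + h)*(2 + (13 + h)/(18 + h)))
w + s(747) = -2970264 + 747*(-5 + 747)*(49 + 3*747)/(18 + 747) = -2970264 + 747*742*(49 + 2241)/765 = -2970264 + 747*(1/765)*742*2290 = -2970264 + 28206388/17 = -22288100/17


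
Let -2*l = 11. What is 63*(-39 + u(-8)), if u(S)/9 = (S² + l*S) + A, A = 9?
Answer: 63882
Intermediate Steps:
l = -11/2 (l = -½*11 = -11/2 ≈ -5.5000)
u(S) = 81 + 9*S² - 99*S/2 (u(S) = 9*((S² - 11*S/2) + 9) = 9*(9 + S² - 11*S/2) = 81 + 9*S² - 99*S/2)
63*(-39 + u(-8)) = 63*(-39 + (81 + 9*(-8)² - 99/2*(-8))) = 63*(-39 + (81 + 9*64 + 396)) = 63*(-39 + (81 + 576 + 396)) = 63*(-39 + 1053) = 63*1014 = 63882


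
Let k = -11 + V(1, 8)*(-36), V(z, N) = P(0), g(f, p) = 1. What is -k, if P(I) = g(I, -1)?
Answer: 47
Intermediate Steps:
P(I) = 1
V(z, N) = 1
k = -47 (k = -11 + 1*(-36) = -11 - 36 = -47)
-k = -1*(-47) = 47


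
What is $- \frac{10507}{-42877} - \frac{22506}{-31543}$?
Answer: $\frac{1296412063}{1352469211} \approx 0.95855$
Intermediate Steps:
$- \frac{10507}{-42877} - \frac{22506}{-31543} = \left(-10507\right) \left(- \frac{1}{42877}\right) - - \frac{22506}{31543} = \frac{10507}{42877} + \frac{22506}{31543} = \frac{1296412063}{1352469211}$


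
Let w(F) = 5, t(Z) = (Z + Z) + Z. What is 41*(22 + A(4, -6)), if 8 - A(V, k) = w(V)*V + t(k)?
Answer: 1148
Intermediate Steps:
t(Z) = 3*Z (t(Z) = 2*Z + Z = 3*Z)
A(V, k) = 8 - 5*V - 3*k (A(V, k) = 8 - (5*V + 3*k) = 8 - (3*k + 5*V) = 8 + (-5*V - 3*k) = 8 - 5*V - 3*k)
41*(22 + A(4, -6)) = 41*(22 + (8 - 5*4 - 3*(-6))) = 41*(22 + (8 - 20 + 18)) = 41*(22 + 6) = 41*28 = 1148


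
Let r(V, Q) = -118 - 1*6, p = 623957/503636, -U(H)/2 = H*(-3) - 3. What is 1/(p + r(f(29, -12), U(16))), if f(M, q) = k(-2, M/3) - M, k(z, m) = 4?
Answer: -503636/61826907 ≈ -0.0081459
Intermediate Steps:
U(H) = 6 + 6*H (U(H) = -2*(H*(-3) - 3) = -2*(-3*H - 3) = -2*(-3 - 3*H) = 6 + 6*H)
p = 623957/503636 (p = 623957*(1/503636) = 623957/503636 ≈ 1.2389)
f(M, q) = 4 - M
r(V, Q) = -124 (r(V, Q) = -118 - 6 = -124)
1/(p + r(f(29, -12), U(16))) = 1/(623957/503636 - 124) = 1/(-61826907/503636) = -503636/61826907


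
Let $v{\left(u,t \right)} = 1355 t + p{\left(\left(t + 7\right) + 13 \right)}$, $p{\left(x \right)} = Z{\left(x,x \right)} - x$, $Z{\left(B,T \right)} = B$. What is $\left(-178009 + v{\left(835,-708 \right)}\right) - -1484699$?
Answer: $347350$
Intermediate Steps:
$p{\left(x \right)} = 0$ ($p{\left(x \right)} = x - x = 0$)
$v{\left(u,t \right)} = 1355 t$ ($v{\left(u,t \right)} = 1355 t + 0 = 1355 t$)
$\left(-178009 + v{\left(835,-708 \right)}\right) - -1484699 = \left(-178009 + 1355 \left(-708\right)\right) - -1484699 = \left(-178009 - 959340\right) + 1484699 = -1137349 + 1484699 = 347350$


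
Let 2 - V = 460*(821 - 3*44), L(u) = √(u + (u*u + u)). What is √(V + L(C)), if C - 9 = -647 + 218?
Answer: √(-316938 + 2*√43890) ≈ 562.6*I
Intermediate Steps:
C = -420 (C = 9 + (-647 + 218) = 9 - 429 = -420)
L(u) = √(u² + 2*u) (L(u) = √(u + (u² + u)) = √(u + (u + u²)) = √(u² + 2*u))
V = -316938 (V = 2 - 460*(821 - 3*44) = 2 - 460*(821 - 132) = 2 - 460*689 = 2 - 1*316940 = 2 - 316940 = -316938)
√(V + L(C)) = √(-316938 + √(-420*(2 - 420))) = √(-316938 + √(-420*(-418))) = √(-316938 + √175560) = √(-316938 + 2*√43890)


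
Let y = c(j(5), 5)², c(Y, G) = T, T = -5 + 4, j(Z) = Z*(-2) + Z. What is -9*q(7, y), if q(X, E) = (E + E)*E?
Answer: -18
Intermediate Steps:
j(Z) = -Z (j(Z) = -2*Z + Z = -Z)
T = -1
c(Y, G) = -1
y = 1 (y = (-1)² = 1)
q(X, E) = 2*E² (q(X, E) = (2*E)*E = 2*E²)
-9*q(7, y) = -18*1² = -18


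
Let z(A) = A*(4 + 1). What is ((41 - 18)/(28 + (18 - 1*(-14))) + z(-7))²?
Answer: 4313929/3600 ≈ 1198.3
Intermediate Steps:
z(A) = 5*A (z(A) = A*5 = 5*A)
((41 - 18)/(28 + (18 - 1*(-14))) + z(-7))² = ((41 - 18)/(28 + (18 - 1*(-14))) + 5*(-7))² = (23/(28 + (18 + 14)) - 35)² = (23/(28 + 32) - 35)² = (23/60 - 35)² = (-2077/60)² = 4313929/3600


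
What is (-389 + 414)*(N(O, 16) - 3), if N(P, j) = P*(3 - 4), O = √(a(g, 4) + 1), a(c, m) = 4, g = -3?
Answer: -75 - 25*√5 ≈ -130.90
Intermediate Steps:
O = √5 (O = √(4 + 1) = √5 ≈ 2.2361)
N(P, j) = -P (N(P, j) = P*(-1) = -P)
(-389 + 414)*(N(O, 16) - 3) = (-389 + 414)*(-√5 - 3) = 25*(-3 - √5) = -75 - 25*√5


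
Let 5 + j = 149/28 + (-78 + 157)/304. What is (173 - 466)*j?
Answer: -362441/2128 ≈ -170.32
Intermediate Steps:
j = 1237/2128 (j = -5 + (149/28 + (-78 + 157)/304) = -5 + (149*(1/28) + 79*(1/304)) = -5 + (149/28 + 79/304) = -5 + 11877/2128 = 1237/2128 ≈ 0.58130)
(173 - 466)*j = (173 - 466)*(1237/2128) = -293*1237/2128 = -362441/2128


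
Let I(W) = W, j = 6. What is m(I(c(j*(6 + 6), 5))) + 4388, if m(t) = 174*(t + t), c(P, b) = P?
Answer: 29444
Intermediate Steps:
m(t) = 348*t (m(t) = 174*(2*t) = 348*t)
m(I(c(j*(6 + 6), 5))) + 4388 = 348*(6*(6 + 6)) + 4388 = 348*(6*12) + 4388 = 348*72 + 4388 = 25056 + 4388 = 29444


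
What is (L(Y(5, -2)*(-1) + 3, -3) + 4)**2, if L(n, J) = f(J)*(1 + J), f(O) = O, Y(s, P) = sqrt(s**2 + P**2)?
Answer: 100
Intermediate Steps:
Y(s, P) = sqrt(P**2 + s**2)
L(n, J) = J*(1 + J)
(L(Y(5, -2)*(-1) + 3, -3) + 4)**2 = (-3*(1 - 3) + 4)**2 = (-3*(-2) + 4)**2 = (6 + 4)**2 = 10**2 = 100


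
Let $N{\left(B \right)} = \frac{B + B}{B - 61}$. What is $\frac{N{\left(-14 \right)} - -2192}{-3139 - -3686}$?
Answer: $\frac{164428}{41025} \approx 4.008$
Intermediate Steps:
$N{\left(B \right)} = \frac{2 B}{-61 + B}$
$\frac{N{\left(-14 \right)} - -2192}{-3139 - -3686} = \frac{2 \left(-14\right) \frac{1}{-61 - 14} - -2192}{-3139 - -3686} = \frac{2 \left(-14\right) \frac{1}{-75} + 2192}{-3139 + 3686} = \frac{2 \left(-14\right) \left(- \frac{1}{75}\right) + 2192}{547} = \left(\frac{28}{75} + 2192\right) \frac{1}{547} = \frac{164428}{75} \cdot \frac{1}{547} = \frac{164428}{41025}$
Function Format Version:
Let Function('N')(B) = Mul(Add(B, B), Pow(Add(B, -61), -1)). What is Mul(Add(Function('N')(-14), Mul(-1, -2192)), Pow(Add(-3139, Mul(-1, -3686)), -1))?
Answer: Rational(164428, 41025) ≈ 4.0080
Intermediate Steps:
Function('N')(B) = Mul(2, B, Pow(Add(-61, B), -1)) (Function('N')(B) = Mul(Mul(2, B), Pow(Add(-61, B), -1)) = Mul(2, B, Pow(Add(-61, B), -1)))
Mul(Add(Function('N')(-14), Mul(-1, -2192)), Pow(Add(-3139, Mul(-1, -3686)), -1)) = Mul(Add(Mul(2, -14, Pow(Add(-61, -14), -1)), Mul(-1, -2192)), Pow(Add(-3139, Mul(-1, -3686)), -1)) = Mul(Add(Mul(2, -14, Pow(-75, -1)), 2192), Pow(Add(-3139, 3686), -1)) = Mul(Add(Mul(2, -14, Rational(-1, 75)), 2192), Pow(547, -1)) = Mul(Add(Rational(28, 75), 2192), Rational(1, 547)) = Mul(Rational(164428, 75), Rational(1, 547)) = Rational(164428, 41025)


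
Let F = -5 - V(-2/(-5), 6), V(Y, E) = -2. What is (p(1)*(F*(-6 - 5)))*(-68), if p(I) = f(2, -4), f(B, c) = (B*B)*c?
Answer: 35904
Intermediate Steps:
f(B, c) = c*B² (f(B, c) = B²*c = c*B²)
F = -3 (F = -5 - 1*(-2) = -5 + 2 = -3)
p(I) = -16 (p(I) = -4*2² = -4*4 = -16)
(p(1)*(F*(-6 - 5)))*(-68) = -(-48)*(-6 - 5)*(-68) = -(-48)*(-11)*(-68) = -16*33*(-68) = -528*(-68) = 35904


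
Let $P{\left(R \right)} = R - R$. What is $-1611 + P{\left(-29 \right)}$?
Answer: $-1611$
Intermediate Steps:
$P{\left(R \right)} = 0$
$-1611 + P{\left(-29 \right)} = -1611 + 0 = -1611$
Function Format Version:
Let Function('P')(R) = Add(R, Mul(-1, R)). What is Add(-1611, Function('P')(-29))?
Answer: -1611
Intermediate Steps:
Function('P')(R) = 0
Add(-1611, Function('P')(-29)) = Add(-1611, 0) = -1611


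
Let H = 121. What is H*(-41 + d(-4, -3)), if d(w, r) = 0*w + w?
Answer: -5445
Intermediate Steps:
d(w, r) = w (d(w, r) = 0 + w = w)
H*(-41 + d(-4, -3)) = 121*(-41 - 4) = 121*(-45) = -5445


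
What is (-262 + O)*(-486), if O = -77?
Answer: 164754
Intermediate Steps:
(-262 + O)*(-486) = (-262 - 77)*(-486) = -339*(-486) = 164754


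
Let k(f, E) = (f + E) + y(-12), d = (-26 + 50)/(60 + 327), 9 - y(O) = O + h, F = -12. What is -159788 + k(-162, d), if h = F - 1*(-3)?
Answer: -20629672/129 ≈ -1.5992e+5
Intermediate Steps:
h = -9 (h = -12 - 1*(-3) = -12 + 3 = -9)
y(O) = 18 - O (y(O) = 9 - (O - 9) = 9 - (-9 + O) = 9 + (9 - O) = 18 - O)
d = 8/129 (d = 24/387 = 24*(1/387) = 8/129 ≈ 0.062016)
k(f, E) = 30 + E + f (k(f, E) = (f + E) + (18 - 1*(-12)) = (E + f) + (18 + 12) = (E + f) + 30 = 30 + E + f)
-159788 + k(-162, d) = -159788 + (30 + 8/129 - 162) = -159788 - 17020/129 = -20629672/129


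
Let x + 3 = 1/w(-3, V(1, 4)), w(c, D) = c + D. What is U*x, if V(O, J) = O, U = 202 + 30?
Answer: -812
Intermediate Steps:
U = 232
w(c, D) = D + c
x = -7/2 (x = -3 + 1/(1 - 3) = -3 + 1/(-2) = -3 - ½ = -7/2 ≈ -3.5000)
U*x = 232*(-7/2) = -812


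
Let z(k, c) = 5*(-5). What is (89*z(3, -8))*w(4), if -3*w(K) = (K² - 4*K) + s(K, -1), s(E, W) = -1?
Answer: -2225/3 ≈ -741.67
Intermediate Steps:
z(k, c) = -25
w(K) = ⅓ - K²/3 + 4*K/3 (w(K) = -((K² - 4*K) - 1)/3 = -(-1 + K² - 4*K)/3 = ⅓ - K²/3 + 4*K/3)
(89*z(3, -8))*w(4) = (89*(-25))*(⅓ - ⅓*4² + (4/3)*4) = -2225*(⅓ - ⅓*16 + 16/3) = -2225*(⅓ - 16/3 + 16/3) = -2225*⅓ = -2225/3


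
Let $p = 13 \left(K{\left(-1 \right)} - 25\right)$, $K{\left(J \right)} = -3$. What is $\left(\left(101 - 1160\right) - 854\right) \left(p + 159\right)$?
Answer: $392165$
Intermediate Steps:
$p = -364$ ($p = 13 \left(-3 - 25\right) = 13 \left(-28\right) = -364$)
$\left(\left(101 - 1160\right) - 854\right) \left(p + 159\right) = \left(\left(101 - 1160\right) - 854\right) \left(-364 + 159\right) = \left(\left(101 - 1160\right) - 854\right) \left(-205\right) = \left(-1059 - 854\right) \left(-205\right) = \left(-1913\right) \left(-205\right) = 392165$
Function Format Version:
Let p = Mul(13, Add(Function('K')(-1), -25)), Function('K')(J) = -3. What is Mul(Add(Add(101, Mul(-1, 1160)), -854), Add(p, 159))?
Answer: 392165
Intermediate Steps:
p = -364 (p = Mul(13, Add(-3, -25)) = Mul(13, -28) = -364)
Mul(Add(Add(101, Mul(-1, 1160)), -854), Add(p, 159)) = Mul(Add(Add(101, Mul(-1, 1160)), -854), Add(-364, 159)) = Mul(Add(Add(101, -1160), -854), -205) = Mul(Add(-1059, -854), -205) = Mul(-1913, -205) = 392165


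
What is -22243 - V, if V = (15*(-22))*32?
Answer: -11683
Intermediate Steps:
V = -10560 (V = -330*32 = -10560)
-22243 - V = -22243 - 1*(-10560) = -22243 + 10560 = -11683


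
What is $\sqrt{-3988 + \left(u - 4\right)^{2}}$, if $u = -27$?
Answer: $i \sqrt{3027} \approx 55.018 i$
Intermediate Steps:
$\sqrt{-3988 + \left(u - 4\right)^{2}} = \sqrt{-3988 + \left(-27 - 4\right)^{2}} = \sqrt{-3988 + \left(-31\right)^{2}} = \sqrt{-3988 + 961} = \sqrt{-3027} = i \sqrt{3027}$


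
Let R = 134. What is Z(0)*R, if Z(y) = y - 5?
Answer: -670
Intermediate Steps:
Z(y) = -5 + y
Z(0)*R = (-5 + 0)*134 = -5*134 = -670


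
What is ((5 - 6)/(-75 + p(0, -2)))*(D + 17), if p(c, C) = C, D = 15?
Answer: 32/77 ≈ 0.41558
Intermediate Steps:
((5 - 6)/(-75 + p(0, -2)))*(D + 17) = ((5 - 6)/(-75 - 2))*(15 + 17) = -1/(-77)*32 = -1*(-1/77)*32 = (1/77)*32 = 32/77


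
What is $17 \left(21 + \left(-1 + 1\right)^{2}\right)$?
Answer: $357$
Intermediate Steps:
$17 \left(21 + \left(-1 + 1\right)^{2}\right) = 17 \left(21 + 0^{2}\right) = 17 \left(21 + 0\right) = 17 \cdot 21 = 357$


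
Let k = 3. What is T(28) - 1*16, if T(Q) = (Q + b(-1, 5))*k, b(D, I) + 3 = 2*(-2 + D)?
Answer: 41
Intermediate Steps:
b(D, I) = -7 + 2*D (b(D, I) = -3 + 2*(-2 + D) = -3 + (-4 + 2*D) = -7 + 2*D)
T(Q) = -27 + 3*Q (T(Q) = (Q + (-7 + 2*(-1)))*3 = (Q + (-7 - 2))*3 = (Q - 9)*3 = (-9 + Q)*3 = -27 + 3*Q)
T(28) - 1*16 = (-27 + 3*28) - 1*16 = (-27 + 84) - 16 = 57 - 16 = 41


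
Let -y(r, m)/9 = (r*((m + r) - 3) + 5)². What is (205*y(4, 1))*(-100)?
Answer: 31180500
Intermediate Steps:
y(r, m) = -9*(5 + r*(-3 + m + r))² (y(r, m) = -9*(r*((m + r) - 3) + 5)² = -9*(r*(-3 + m + r) + 5)² = -9*(5 + r*(-3 + m + r))²)
(205*y(4, 1))*(-100) = (205*(-9*(5 + 4² - 3*4 + 1*4)²))*(-100) = (205*(-9*(5 + 16 - 12 + 4)²))*(-100) = (205*(-9*13²))*(-100) = (205*(-9*169))*(-100) = (205*(-1521))*(-100) = -311805*(-100) = 31180500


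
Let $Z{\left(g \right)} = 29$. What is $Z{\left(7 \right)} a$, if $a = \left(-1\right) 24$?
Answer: $-696$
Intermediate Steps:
$a = -24$
$Z{\left(7 \right)} a = 29 \left(-24\right) = -696$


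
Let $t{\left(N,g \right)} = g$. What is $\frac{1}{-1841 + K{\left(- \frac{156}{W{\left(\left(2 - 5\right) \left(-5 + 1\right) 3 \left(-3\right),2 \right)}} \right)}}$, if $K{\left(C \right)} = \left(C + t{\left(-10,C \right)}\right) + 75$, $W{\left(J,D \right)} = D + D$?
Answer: $- \frac{1}{1844} \approx -0.0005423$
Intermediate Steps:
$W{\left(J,D \right)} = 2 D$
$K{\left(C \right)} = 75 + 2 C$ ($K{\left(C \right)} = \left(C + C\right) + 75 = 2 C + 75 = 75 + 2 C$)
$\frac{1}{-1841 + K{\left(- \frac{156}{W{\left(\left(2 - 5\right) \left(-5 + 1\right) 3 \left(-3\right),2 \right)}} \right)}} = \frac{1}{-1841 + \left(75 + 2 \left(- \frac{156}{2 \cdot 2}\right)\right)} = \frac{1}{-1841 + \left(75 + 2 \left(- \frac{156}{4}\right)\right)} = \frac{1}{-1841 + \left(75 + 2 \left(\left(-156\right) \frac{1}{4}\right)\right)} = \frac{1}{-1841 + \left(75 + 2 \left(-39\right)\right)} = \frac{1}{-1841 + \left(75 - 78\right)} = \frac{1}{-1841 - 3} = \frac{1}{-1844} = - \frac{1}{1844}$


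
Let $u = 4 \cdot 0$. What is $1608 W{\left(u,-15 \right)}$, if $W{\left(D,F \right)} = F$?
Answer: $-24120$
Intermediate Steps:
$u = 0$
$1608 W{\left(u,-15 \right)} = 1608 \left(-15\right) = -24120$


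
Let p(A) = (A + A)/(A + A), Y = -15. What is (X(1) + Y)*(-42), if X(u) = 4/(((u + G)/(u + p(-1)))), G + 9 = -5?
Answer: 8526/13 ≈ 655.85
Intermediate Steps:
G = -14 (G = -9 - 5 = -14)
p(A) = 1 (p(A) = (2*A)/((2*A)) = (2*A)*(1/(2*A)) = 1)
X(u) = 4*(1 + u)/(-14 + u) (X(u) = 4/(((u - 14)/(u + 1))) = 4/(((-14 + u)/(1 + u))) = 4*((1 + u)/(-14 + u)) = 4*(1 + u)/(-14 + u))
(X(1) + Y)*(-42) = (4*(1 + 1)/(-14 + 1) - 15)*(-42) = (4*2/(-13) - 15)*(-42) = (4*(-1/13)*2 - 15)*(-42) = (-8/13 - 15)*(-42) = -203/13*(-42) = 8526/13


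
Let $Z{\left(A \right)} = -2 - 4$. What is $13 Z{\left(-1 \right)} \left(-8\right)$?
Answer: $624$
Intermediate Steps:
$Z{\left(A \right)} = -6$ ($Z{\left(A \right)} = -2 - 4 = -6$)
$13 Z{\left(-1 \right)} \left(-8\right) = 13 \left(-6\right) \left(-8\right) = \left(-78\right) \left(-8\right) = 624$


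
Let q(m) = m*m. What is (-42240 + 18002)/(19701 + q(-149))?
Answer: -12119/20951 ≈ -0.57844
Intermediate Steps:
q(m) = m²
(-42240 + 18002)/(19701 + q(-149)) = (-42240 + 18002)/(19701 + (-149)²) = -24238/(19701 + 22201) = -24238/41902 = -24238*1/41902 = -12119/20951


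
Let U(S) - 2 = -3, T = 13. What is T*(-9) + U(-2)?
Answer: -118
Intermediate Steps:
U(S) = -1 (U(S) = 2 - 3 = -1)
T*(-9) + U(-2) = 13*(-9) - 1 = -117 - 1 = -118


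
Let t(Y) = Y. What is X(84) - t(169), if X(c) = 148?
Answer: -21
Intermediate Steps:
X(84) - t(169) = 148 - 1*169 = 148 - 169 = -21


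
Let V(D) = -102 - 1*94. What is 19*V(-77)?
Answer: -3724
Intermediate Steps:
V(D) = -196 (V(D) = -102 - 94 = -196)
19*V(-77) = 19*(-196) = -3724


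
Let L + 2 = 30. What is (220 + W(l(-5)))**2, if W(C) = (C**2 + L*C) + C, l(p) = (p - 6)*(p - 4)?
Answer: 166203664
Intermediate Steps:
L = 28 (L = -2 + 30 = 28)
l(p) = (-6 + p)*(-4 + p)
W(C) = C**2 + 29*C (W(C) = (C**2 + 28*C) + C = C**2 + 29*C)
(220 + W(l(-5)))**2 = (220 + (24 + (-5)**2 - 10*(-5))*(29 + (24 + (-5)**2 - 10*(-5))))**2 = (220 + (24 + 25 + 50)*(29 + (24 + 25 + 50)))**2 = (220 + 99*(29 + 99))**2 = (220 + 99*128)**2 = (220 + 12672)**2 = 12892**2 = 166203664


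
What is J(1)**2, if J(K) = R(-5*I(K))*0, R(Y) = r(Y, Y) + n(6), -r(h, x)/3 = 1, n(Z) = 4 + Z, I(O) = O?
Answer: 0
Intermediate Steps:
r(h, x) = -3 (r(h, x) = -3*1 = -3)
R(Y) = 7 (R(Y) = -3 + (4 + 6) = -3 + 10 = 7)
J(K) = 0 (J(K) = 7*0 = 0)
J(1)**2 = 0**2 = 0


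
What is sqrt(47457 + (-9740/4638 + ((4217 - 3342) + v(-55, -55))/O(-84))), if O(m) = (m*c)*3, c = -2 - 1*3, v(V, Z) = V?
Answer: sqrt(12505025892926)/16233 ≈ 217.84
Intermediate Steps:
c = -5 (c = -2 - 3 = -5)
O(m) = -15*m (O(m) = (m*(-5))*3 = -5*m*3 = -15*m)
sqrt(47457 + (-9740/4638 + ((4217 - 3342) + v(-55, -55))/O(-84))) = sqrt(47457 + (-9740/4638 + ((4217 - 3342) - 55)/((-15*(-84))))) = sqrt(47457 + (-9740*1/4638 + (875 - 55)/1260)) = sqrt(47457 + (-4870/2319 + 820*(1/1260))) = sqrt(47457 + (-4870/2319 + 41/63)) = sqrt(47457 - 70577/48699) = sqrt(2311037866/48699) = sqrt(12505025892926)/16233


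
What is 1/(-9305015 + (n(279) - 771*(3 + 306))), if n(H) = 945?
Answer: -1/9542309 ≈ -1.0480e-7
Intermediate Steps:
1/(-9305015 + (n(279) - 771*(3 + 306))) = 1/(-9305015 + (945 - 771*(3 + 306))) = 1/(-9305015 + (945 - 771*309)) = 1/(-9305015 + (945 - 1*238239)) = 1/(-9305015 + (945 - 238239)) = 1/(-9305015 - 237294) = 1/(-9542309) = -1/9542309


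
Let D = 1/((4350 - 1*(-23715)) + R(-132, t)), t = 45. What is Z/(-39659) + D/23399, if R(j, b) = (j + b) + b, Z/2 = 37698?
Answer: -49437924465433/26004809909643 ≈ -1.9011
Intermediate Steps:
Z = 75396 (Z = 2*37698 = 75396)
R(j, b) = j + 2*b (R(j, b) = (b + j) + b = j + 2*b)
D = 1/28023 (D = 1/((4350 - 1*(-23715)) + (-132 + 2*45)) = 1/((4350 + 23715) + (-132 + 90)) = 1/(28065 - 42) = 1/28023 ≈ 3.5685e-5)
Z/(-39659) + D/23399 = 75396/(-39659) + (1/28023)/23399 = 75396*(-1/39659) + (1/28023)*(1/23399) = -75396/39659 + 1/655710177 = -49437924465433/26004809909643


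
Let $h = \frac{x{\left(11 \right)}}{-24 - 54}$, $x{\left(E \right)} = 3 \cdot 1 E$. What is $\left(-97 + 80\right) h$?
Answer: $\frac{187}{26} \approx 7.1923$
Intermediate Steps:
$x{\left(E \right)} = 3 E$
$h = - \frac{11}{26}$ ($h = \frac{3 \cdot 11}{-24 - 54} = \frac{33}{-24 - 54} = \frac{33}{-78} = 33 \left(- \frac{1}{78}\right) = - \frac{11}{26} \approx -0.42308$)
$\left(-97 + 80\right) h = \left(-97 + 80\right) \left(- \frac{11}{26}\right) = \left(-17\right) \left(- \frac{11}{26}\right) = \frac{187}{26}$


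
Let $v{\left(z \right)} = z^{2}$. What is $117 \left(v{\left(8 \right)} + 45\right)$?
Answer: $12753$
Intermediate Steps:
$117 \left(v{\left(8 \right)} + 45\right) = 117 \left(8^{2} + 45\right) = 117 \left(64 + 45\right) = 117 \cdot 109 = 12753$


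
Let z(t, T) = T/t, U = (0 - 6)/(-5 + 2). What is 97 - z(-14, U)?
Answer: 680/7 ≈ 97.143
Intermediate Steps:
U = 2 (U = -6/(-3) = -6*(-⅓) = 2)
97 - z(-14, U) = 97 - 2/(-14) = 97 - 2*(-1)/14 = 97 - 1*(-⅐) = 97 + ⅐ = 680/7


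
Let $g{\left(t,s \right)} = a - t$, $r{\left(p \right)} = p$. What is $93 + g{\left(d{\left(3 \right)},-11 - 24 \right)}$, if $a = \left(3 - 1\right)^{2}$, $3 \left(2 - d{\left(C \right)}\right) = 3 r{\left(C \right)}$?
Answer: $98$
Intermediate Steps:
$d{\left(C \right)} = 2 - C$ ($d{\left(C \right)} = 2 - \frac{3 C}{3} = 2 - C$)
$a = 4$ ($a = 2^{2} = 4$)
$g{\left(t,s \right)} = 4 - t$
$93 + g{\left(d{\left(3 \right)},-11 - 24 \right)} = 93 + \left(4 - \left(2 - 3\right)\right) = 93 + \left(4 - -1\right) = 93 + \left(4 + 1\right) = 93 + 5 = 98$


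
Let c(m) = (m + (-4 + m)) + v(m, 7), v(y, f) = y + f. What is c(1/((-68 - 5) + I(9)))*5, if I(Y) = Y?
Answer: 945/64 ≈ 14.766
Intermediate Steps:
v(y, f) = f + y
c(m) = 3 + 3*m (c(m) = (m + (-4 + m)) + (7 + m) = (-4 + 2*m) + (7 + m) = 3 + 3*m)
c(1/((-68 - 5) + I(9)))*5 = (3 + 3/((-68 - 5) + 9))*5 = (3 + 3/(-73 + 9))*5 = (3 + 3/(-64))*5 = (3 + 3*(-1/64))*5 = (3 - 3/64)*5 = (189/64)*5 = 945/64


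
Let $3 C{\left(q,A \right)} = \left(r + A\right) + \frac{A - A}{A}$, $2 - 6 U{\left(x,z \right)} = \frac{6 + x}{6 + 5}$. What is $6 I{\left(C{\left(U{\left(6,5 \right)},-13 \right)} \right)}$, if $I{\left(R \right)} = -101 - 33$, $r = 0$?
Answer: $-804$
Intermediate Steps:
$U{\left(x,z \right)} = \frac{8}{33} - \frac{x}{66}$ ($U{\left(x,z \right)} = \frac{1}{3} - \frac{\left(6 + x\right) \frac{1}{6 + 5}}{6} = \frac{1}{3} - \frac{\left(6 + x\right) \frac{1}{11}}{6} = \frac{1}{3} - \frac{\frac{6}{11} + \frac{x}{11}}{6} = \frac{1}{3} - \left(\frac{1}{11} + \frac{x}{66}\right) = \frac{8}{33} - \frac{x}{66}$)
$C{\left(q,A \right)} = \frac{A}{3}$ ($C{\left(q,A \right)} = \frac{\left(0 + A\right) + \frac{A - A}{A}}{3} = \frac{A + \frac{0}{A}}{3} = \frac{A + 0}{3} = \frac{A}{3}$)
$I{\left(R \right)} = -134$
$6 I{\left(C{\left(U{\left(6,5 \right)},-13 \right)} \right)} = 6 \left(-134\right) = -804$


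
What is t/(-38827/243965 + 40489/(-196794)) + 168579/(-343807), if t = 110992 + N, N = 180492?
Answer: -4811373598645117305297/6023092783744061 ≈ -7.9882e+5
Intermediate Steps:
t = 291484 (t = 110992 + 180492 = 291484)
t/(-38827/243965 + 40489/(-196794)) + 168579/(-343807) = 291484/(-38827/243965 + 40489/(-196794)) + 168579/(-343807) = 291484/(-38827*1/243965 + 40489*(-1/196794)) + 168579*(-1/343807) = 291484/(-38827/243965 - 40489/196794) - 168579/343807 = 291484/(-17518819523/48010848210) - 168579/343807 = 291484*(-48010848210/17518819523) - 168579/343807 = -13994394079643640/17518819523 - 168579/343807 = -4811373598645117305297/6023092783744061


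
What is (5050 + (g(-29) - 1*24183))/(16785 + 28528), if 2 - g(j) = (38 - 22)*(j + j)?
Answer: -18203/45313 ≈ -0.40172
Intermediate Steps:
g(j) = 2 - 32*j (g(j) = 2 - (38 - 22)*(j + j) = 2 - 16*2*j = 2 - 32*j)
(5050 + (g(-29) - 1*24183))/(16785 + 28528) = (5050 + ((2 - 32*(-29)) - 1*24183))/(16785 + 28528) = (5050 + ((2 + 928) - 24183))/45313 = (5050 + (930 - 24183))*(1/45313) = (5050 - 23253)*(1/45313) = -18203*1/45313 = -18203/45313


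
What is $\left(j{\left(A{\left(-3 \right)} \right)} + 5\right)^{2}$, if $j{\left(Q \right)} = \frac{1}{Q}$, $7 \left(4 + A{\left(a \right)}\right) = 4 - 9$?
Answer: $\frac{24964}{1089} \approx 22.924$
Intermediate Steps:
$A{\left(a \right)} = - \frac{33}{7}$ ($A{\left(a \right)} = -4 + \frac{4 - 9}{7} = -4 + \frac{1}{7} \left(-5\right) = -4 - \frac{5}{7} = - \frac{33}{7}$)
$\left(j{\left(A{\left(-3 \right)} \right)} + 5\right)^{2} = \left(\frac{1}{- \frac{33}{7}} + 5\right)^{2} = \left(- \frac{7}{33} + 5\right)^{2} = \left(\frac{158}{33}\right)^{2} = \frac{24964}{1089}$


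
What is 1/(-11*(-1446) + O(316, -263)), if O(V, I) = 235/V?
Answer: 316/5026531 ≈ 6.2866e-5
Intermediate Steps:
1/(-11*(-1446) + O(316, -263)) = 1/(-11*(-1446) + 235/316) = 1/(15906 + 235*(1/316)) = 1/(15906 + 235/316) = 1/(5026531/316) = 316/5026531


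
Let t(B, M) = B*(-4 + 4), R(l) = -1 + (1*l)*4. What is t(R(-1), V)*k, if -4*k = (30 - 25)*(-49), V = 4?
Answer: 0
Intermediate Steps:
R(l) = -1 + 4*l (R(l) = -1 + l*4 = -1 + 4*l)
k = 245/4 (k = -(30 - 25)*(-49)/4 = -5*(-49)/4 = -¼*(-245) = 245/4 ≈ 61.250)
t(B, M) = 0 (t(B, M) = B*0 = 0)
t(R(-1), V)*k = 0*(245/4) = 0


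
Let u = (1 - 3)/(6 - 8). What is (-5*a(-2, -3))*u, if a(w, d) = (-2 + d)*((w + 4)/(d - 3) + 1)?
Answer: 50/3 ≈ 16.667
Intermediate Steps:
a(w, d) = (1 + (4 + w)/(-3 + d))*(-2 + d) (a(w, d) = (-2 + d)*((4 + w)/(-3 + d) + 1) = (-2 + d)*(1 + (4 + w)/(-3 + d)) = (1 + (4 + w)/(-3 + d))*(-2 + d))
u = 1 (u = -2/(-2) = -2*(-½) = 1)
(-5*a(-2, -3))*u = -5*(-2 + (-3)² - 1*(-3) - 2*(-2) - 3*(-2))/(-3 - 3)*1 = -5*(-2 + 9 + 3 + 4 + 6)/(-6)*1 = -(-5)*20/6*1 = -5*(-10/3)*1 = (50/3)*1 = 50/3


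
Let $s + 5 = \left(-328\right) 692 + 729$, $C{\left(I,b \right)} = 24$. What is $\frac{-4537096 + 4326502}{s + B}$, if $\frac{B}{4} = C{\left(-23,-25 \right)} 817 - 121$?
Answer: $\frac{105297}{74152} \approx 1.42$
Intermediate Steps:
$B = 77948$ ($B = 4 \left(24 \cdot 817 - 121\right) = 4 \left(19608 + \left(-393 + 272\right)\right) = 4 \left(19608 - 121\right) = 4 \cdot 19487 = 77948$)
$s = -226252$ ($s = -5 + \left(\left(-328\right) 692 + 729\right) = -5 + \left(-226976 + 729\right) = -5 - 226247 = -226252$)
$\frac{-4537096 + 4326502}{s + B} = \frac{-4537096 + 4326502}{-226252 + 77948} = - \frac{210594}{-148304} = \left(-210594\right) \left(- \frac{1}{148304}\right) = \frac{105297}{74152}$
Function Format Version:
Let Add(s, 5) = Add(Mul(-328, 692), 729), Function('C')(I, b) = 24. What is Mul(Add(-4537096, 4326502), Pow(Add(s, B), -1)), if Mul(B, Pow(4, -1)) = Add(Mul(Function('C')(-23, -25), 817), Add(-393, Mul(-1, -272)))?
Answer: Rational(105297, 74152) ≈ 1.4200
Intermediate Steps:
B = 77948 (B = Mul(4, Add(Mul(24, 817), Add(-393, Mul(-1, -272)))) = Mul(4, Add(19608, Add(-393, 272))) = Mul(4, Add(19608, -121)) = Mul(4, 19487) = 77948)
s = -226252 (s = Add(-5, Add(Mul(-328, 692), 729)) = Add(-5, Add(-226976, 729)) = Add(-5, -226247) = -226252)
Mul(Add(-4537096, 4326502), Pow(Add(s, B), -1)) = Mul(Add(-4537096, 4326502), Pow(Add(-226252, 77948), -1)) = Mul(-210594, Pow(-148304, -1)) = Mul(-210594, Rational(-1, 148304)) = Rational(105297, 74152)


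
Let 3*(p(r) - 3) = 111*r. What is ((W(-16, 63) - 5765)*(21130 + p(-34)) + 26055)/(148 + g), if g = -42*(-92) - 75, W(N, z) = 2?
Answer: -114513570/3937 ≈ -29087.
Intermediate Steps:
g = 3789 (g = 3864 - 75 = 3789)
p(r) = 3 + 37*r (p(r) = 3 + (111*r)/3 = 3 + 37*r)
((W(-16, 63) - 5765)*(21130 + p(-34)) + 26055)/(148 + g) = ((2 - 5765)*(21130 + (3 + 37*(-34))) + 26055)/(148 + 3789) = (-5763*(21130 + (3 - 1258)) + 26055)/3937 = (-5763*(21130 - 1255) + 26055)*(1/3937) = (-5763*19875 + 26055)*(1/3937) = (-114539625 + 26055)*(1/3937) = -114513570*1/3937 = -114513570/3937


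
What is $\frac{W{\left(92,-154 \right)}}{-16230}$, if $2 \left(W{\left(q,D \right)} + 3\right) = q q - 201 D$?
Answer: $- \frac{9853}{8115} \approx -1.2142$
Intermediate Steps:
$W{\left(q,D \right)} = -3 + \frac{q^{2}}{2} - \frac{201 D}{2}$ ($W{\left(q,D \right)} = -3 + \frac{q q - 201 D}{2} = -3 + \frac{q^{2} - 201 D}{2} = -3 - \left(- \frac{q^{2}}{2} + \frac{201 D}{2}\right) = -3 + \frac{q^{2}}{2} - \frac{201 D}{2}$)
$\frac{W{\left(92,-154 \right)}}{-16230} = \frac{-3 + \frac{92^{2}}{2} - -15477}{-16230} = \left(-3 + \frac{1}{2} \cdot 8464 + 15477\right) \left(- \frac{1}{16230}\right) = \left(-3 + 4232 + 15477\right) \left(- \frac{1}{16230}\right) = 19706 \left(- \frac{1}{16230}\right) = - \frac{9853}{8115}$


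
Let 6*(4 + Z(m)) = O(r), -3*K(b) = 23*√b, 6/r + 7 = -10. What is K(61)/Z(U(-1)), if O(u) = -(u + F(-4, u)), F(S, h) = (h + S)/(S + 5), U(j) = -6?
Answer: 391*√61/164 ≈ 18.621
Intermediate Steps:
r = -6/17 (r = 6/(-7 - 10) = 6/(-17) = 6*(-1/17) = -6/17 ≈ -0.35294)
F(S, h) = (S + h)/(5 + S)
K(b) = -23*√b/3
O(u) = 4 - 2*u (O(u) = -(u + (-4 + u)/(5 - 4)) = -(u + (-4 + u)/1) = -(u + 1*(-4 + u)) = -(u + (-4 + u)) = -(-4 + 2*u) = 4 - 2*u)
Z(m) = -164/51 (Z(m) = -4 + (4 - 2*(-6/17))/6 = -4 + (4 + 12/17)/6 = -4 + (⅙)*(80/17) = -4 + 40/51 = -164/51)
K(61)/Z(U(-1)) = (-23*√61/3)/(-164/51) = -23*√61/3*(-51/164) = 391*√61/164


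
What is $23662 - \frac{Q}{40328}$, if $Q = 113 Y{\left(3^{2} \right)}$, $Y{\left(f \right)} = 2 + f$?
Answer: $\frac{954239893}{40328} \approx 23662.0$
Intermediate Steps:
$Q = 1243$ ($Q = 113 \left(2 + 3^{2}\right) = 113 \left(2 + 9\right) = 113 \cdot 11 = 1243$)
$23662 - \frac{Q}{40328} = 23662 - \frac{1243}{40328} = \frac{954239893}{40328}$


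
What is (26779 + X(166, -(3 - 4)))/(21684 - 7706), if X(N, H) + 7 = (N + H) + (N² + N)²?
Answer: 768536223/13978 ≈ 54982.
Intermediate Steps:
X(N, H) = -7 + H + N + (N + N²)² (X(N, H) = -7 + ((N + H) + (N² + N)²) = -7 + ((H + N) + (N + N²)²) = -7 + (H + N + (N + N²)²) = -7 + H + N + (N + N²)²)
(26779 + X(166, -(3 - 4)))/(21684 - 7706) = (26779 + (-7 - (3 - 4) + 166 + 166²*(1 + 166)²))/(21684 - 7706) = (26779 + (-7 - 1*(-1) + 166 + 27556*167²))/13978 = (26779 + (-7 + 1 + 166 + 27556*27889))*(1/13978) = (26779 + (-7 + 1 + 166 + 768509284))*(1/13978) = (26779 + 768509444)*(1/13978) = 768536223*(1/13978) = 768536223/13978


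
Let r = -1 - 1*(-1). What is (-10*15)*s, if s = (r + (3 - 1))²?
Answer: -600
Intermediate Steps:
r = 0 (r = -1 + 1 = 0)
s = 4 (s = (0 + (3 - 1))² = (0 + 2)² = 2² = 4)
(-10*15)*s = -10*15*4 = -150*4 = -600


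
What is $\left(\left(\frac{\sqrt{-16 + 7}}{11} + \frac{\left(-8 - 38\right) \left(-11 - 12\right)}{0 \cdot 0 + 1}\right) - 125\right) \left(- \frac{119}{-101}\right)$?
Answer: $\frac{111027}{101} + \frac{357 i}{1111} \approx 1099.3 + 0.32133 i$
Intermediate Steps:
$\left(\left(\frac{\sqrt{-16 + 7}}{11} + \frac{\left(-8 - 38\right) \left(-11 - 12\right)}{0 \cdot 0 + 1}\right) - 125\right) \left(- \frac{119}{-101}\right) = \left(\left(\sqrt{-9} \cdot \frac{1}{11} + \frac{\left(-46\right) \left(-23\right)}{0 + 1}\right) - 125\right) \left(\left(-119\right) \left(- \frac{1}{101}\right)\right) = \left(\left(3 i \frac{1}{11} + \frac{1058}{1}\right) - 125\right) \frac{119}{101} = \left(\left(\frac{3 i}{11} + 1058 \cdot 1\right) - 125\right) \frac{119}{101} = \left(\left(\frac{3 i}{11} + 1058\right) - 125\right) \frac{119}{101} = \left(\left(1058 + \frac{3 i}{11}\right) - 125\right) \frac{119}{101} = \left(933 + \frac{3 i}{11}\right) \frac{119}{101} = \frac{111027}{101} + \frac{357 i}{1111}$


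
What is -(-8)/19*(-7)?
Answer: -56/19 ≈ -2.9474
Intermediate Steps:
-(-8)/19*(-7) = -8*(-1/19)*(-7) = (8/19)*(-7) = -56/19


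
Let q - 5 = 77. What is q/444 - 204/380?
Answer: -7427/21090 ≈ -0.35216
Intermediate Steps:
q = 82 (q = 5 + 77 = 82)
q/444 - 204/380 = 82/444 - 204/380 = 82*(1/444) - 204*1/380 = 41/222 - 51/95 = -7427/21090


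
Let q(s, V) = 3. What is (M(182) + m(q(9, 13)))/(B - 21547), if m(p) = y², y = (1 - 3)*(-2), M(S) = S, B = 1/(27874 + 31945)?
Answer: -5922081/644459996 ≈ -0.0091892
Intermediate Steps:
B = 1/59819 ≈ 1.6717e-5
y = 4 (y = -2*(-2) = 4)
m(p) = 16 (m(p) = 4² = 16)
(M(182) + m(q(9, 13)))/(B - 21547) = (182 + 16)/(1/59819 - 21547) = 198/(-1288919992/59819) = 198*(-59819/1288919992) = -5922081/644459996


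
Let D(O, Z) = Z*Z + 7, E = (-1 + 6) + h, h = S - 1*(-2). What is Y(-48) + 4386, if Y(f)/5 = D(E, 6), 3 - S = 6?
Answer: 4601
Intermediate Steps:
S = -3 (S = 3 - 1*6 = 3 - 6 = -3)
h = -1 (h = -3 - 1*(-2) = -3 + 2 = -1)
E = 4 (E = (-1 + 6) - 1 = 5 - 1 = 4)
D(O, Z) = 7 + Z**2 (D(O, Z) = Z**2 + 7 = 7 + Z**2)
Y(f) = 215 (Y(f) = 5*(7 + 6**2) = 5*(7 + 36) = 5*43 = 215)
Y(-48) + 4386 = 215 + 4386 = 4601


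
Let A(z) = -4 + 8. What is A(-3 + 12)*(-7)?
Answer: -28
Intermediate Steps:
A(z) = 4
A(-3 + 12)*(-7) = 4*(-7) = -28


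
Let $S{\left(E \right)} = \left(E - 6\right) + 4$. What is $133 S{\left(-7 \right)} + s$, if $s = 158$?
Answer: $-1039$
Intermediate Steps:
$S{\left(E \right)} = -2 + E$ ($S{\left(E \right)} = \left(E - 6\right) + 4 = \left(-6 + E\right) + 4 = -2 + E$)
$133 S{\left(-7 \right)} + s = 133 \left(-2 - 7\right) + 158 = 133 \left(-9\right) + 158 = -1197 + 158 = -1039$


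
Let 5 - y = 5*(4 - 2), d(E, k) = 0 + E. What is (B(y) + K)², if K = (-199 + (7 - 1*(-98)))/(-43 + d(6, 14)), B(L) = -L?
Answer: 77841/1369 ≈ 56.860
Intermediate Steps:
d(E, k) = E
y = -5 (y = 5 - 5*(4 - 2) = 5 - 5*2 = 5 - 1*10 = 5 - 10 = -5)
K = 94/37 (K = (-199 + (7 - 1*(-98)))/(-43 + 6) = (-199 + (7 + 98))/(-37) = (-199 + 105)*(-1/37) = -94*(-1/37) = 94/37 ≈ 2.5405)
(B(y) + K)² = (-1*(-5) + 94/37)² = (5 + 94/37)² = (279/37)² = 77841/1369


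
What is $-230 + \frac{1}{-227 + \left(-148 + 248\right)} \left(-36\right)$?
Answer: $- \frac{29174}{127} \approx -229.72$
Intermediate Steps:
$-230 + \frac{1}{-227 + \left(-148 + 248\right)} \left(-36\right) = -230 + \frac{1}{-227 + 100} \left(-36\right) = -230 + \frac{1}{-127} \left(-36\right) = -230 - - \frac{36}{127} = -230 + \frac{36}{127} = - \frac{29174}{127}$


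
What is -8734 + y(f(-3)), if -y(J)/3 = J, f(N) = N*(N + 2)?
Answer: -8743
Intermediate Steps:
f(N) = N*(2 + N)
y(J) = -3*J
-8734 + y(f(-3)) = -8734 - (-9)*(2 - 3) = -8734 - (-9)*(-1) = -8734 - 3*3 = -8734 - 9 = -8743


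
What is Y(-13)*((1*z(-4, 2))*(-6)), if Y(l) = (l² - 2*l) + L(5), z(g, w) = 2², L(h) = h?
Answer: -4800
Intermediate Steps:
z(g, w) = 4
Y(l) = 5 + l² - 2*l (Y(l) = (l² - 2*l) + 5 = 5 + l² - 2*l)
Y(-13)*((1*z(-4, 2))*(-6)) = (5 + (-13)² - 2*(-13))*((1*4)*(-6)) = (5 + 169 + 26)*(4*(-6)) = 200*(-24) = -4800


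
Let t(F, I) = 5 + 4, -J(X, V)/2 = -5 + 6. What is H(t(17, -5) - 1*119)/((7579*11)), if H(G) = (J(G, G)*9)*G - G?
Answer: 190/7579 ≈ 0.025069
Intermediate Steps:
J(X, V) = -2 (J(X, V) = -2*(-5 + 6) = -2*1 = -2)
t(F, I) = 9
H(G) = -19*G (H(G) = (-2*9)*G - G = -18*G - G = -19*G)
H(t(17, -5) - 1*119)/((7579*11)) = (-19*(9 - 1*119))/((7579*11)) = -19*(9 - 119)/83369 = -19*(-110)*(1/83369) = 2090*(1/83369) = 190/7579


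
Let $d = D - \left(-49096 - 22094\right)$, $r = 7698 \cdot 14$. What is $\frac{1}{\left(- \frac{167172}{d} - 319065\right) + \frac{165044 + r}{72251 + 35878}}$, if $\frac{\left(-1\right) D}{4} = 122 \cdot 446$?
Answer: $- \frac{7918178541}{2526384620070707} \approx -3.1342 \cdot 10^{-6}$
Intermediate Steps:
$D = -217648$ ($D = - 4 \cdot 122 \cdot 446 = \left(-4\right) 54412 = -217648$)
$r = 107772$
$d = -146458$ ($d = -217648 - \left(-49096 - 22094\right) = -217648 - -71190 = -217648 + 71190 = -146458$)
$\frac{1}{\left(- \frac{167172}{d} - 319065\right) + \frac{165044 + r}{72251 + 35878}} = \frac{1}{\left(- \frac{167172}{-146458} - 319065\right) + \frac{165044 + 107772}{72251 + 35878}} = \frac{1}{\left(\left(-167172\right) \left(- \frac{1}{146458}\right) - 319065\right) + \frac{272816}{108129}} = \frac{1}{\left(\frac{83586}{73229} - 319065\right) + 272816 \cdot \frac{1}{108129}} = \frac{1}{- \frac{23364727299}{73229} + \frac{272816}{108129}} = \frac{1}{- \frac{2526384620070707}{7918178541}} = - \frac{7918178541}{2526384620070707}$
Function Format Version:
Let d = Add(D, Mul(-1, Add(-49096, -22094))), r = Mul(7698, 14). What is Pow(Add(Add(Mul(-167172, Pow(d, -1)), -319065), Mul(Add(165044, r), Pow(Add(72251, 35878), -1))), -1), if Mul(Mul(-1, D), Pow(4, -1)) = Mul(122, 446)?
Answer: Rational(-7918178541, 2526384620070707) ≈ -3.1342e-6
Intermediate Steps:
D = -217648 (D = Mul(-4, Mul(122, 446)) = Mul(-4, 54412) = -217648)
r = 107772
d = -146458 (d = Add(-217648, Mul(-1, Add(-49096, -22094))) = Add(-217648, Mul(-1, -71190)) = Add(-217648, 71190) = -146458)
Pow(Add(Add(Mul(-167172, Pow(d, -1)), -319065), Mul(Add(165044, r), Pow(Add(72251, 35878), -1))), -1) = Pow(Add(Add(Mul(-167172, Pow(-146458, -1)), -319065), Mul(Add(165044, 107772), Pow(Add(72251, 35878), -1))), -1) = Pow(Add(Add(Mul(-167172, Rational(-1, 146458)), -319065), Mul(272816, Pow(108129, -1))), -1) = Pow(Add(Add(Rational(83586, 73229), -319065), Mul(272816, Rational(1, 108129))), -1) = Pow(Add(Rational(-23364727299, 73229), Rational(272816, 108129)), -1) = Pow(Rational(-2526384620070707, 7918178541), -1) = Rational(-7918178541, 2526384620070707)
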